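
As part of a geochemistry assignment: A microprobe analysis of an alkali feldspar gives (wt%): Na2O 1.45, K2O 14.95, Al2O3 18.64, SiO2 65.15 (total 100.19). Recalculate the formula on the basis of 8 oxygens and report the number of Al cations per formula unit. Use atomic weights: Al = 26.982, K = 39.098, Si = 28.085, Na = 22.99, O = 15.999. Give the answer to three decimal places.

1.45 wt% Na2O ÷ 61.979 g/mol = 0.02340 mol, giving 0.04680 Na and 0.02340 O.
14.95 wt% K2O ÷ 94.195 g/mol = 0.15871 mol, giving 0.31742 K and 0.15871 O.
18.64 wt% Al2O3 ÷ 101.961 g/mol = 0.18281 mol, giving 0.36562 Al and 0.54843 O.
65.15 wt% SiO2 ÷ 60.083 g/mol = 1.08433 mol, giving 1.08433 Si and 2.16866 O.
Oxygen sums to 2.89920; scaling by 8/2.89920 = 2.75938 puts the formula on 8 O.
Al: 0.36562 × 2.75938 = 1.009 atoms per formula unit.

1.009 Al apfu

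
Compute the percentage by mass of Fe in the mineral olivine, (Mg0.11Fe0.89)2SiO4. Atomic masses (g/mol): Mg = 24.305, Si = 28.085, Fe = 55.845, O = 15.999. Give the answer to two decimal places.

50.50 wt%

M((Mg0.11Fe0.89)2SiO4) = 196.832 g/mol.
Fe contributes 1.78 × 55.845 = 99.404 g per mole.
99.404/196.832 = 0.5050 → 50.50%.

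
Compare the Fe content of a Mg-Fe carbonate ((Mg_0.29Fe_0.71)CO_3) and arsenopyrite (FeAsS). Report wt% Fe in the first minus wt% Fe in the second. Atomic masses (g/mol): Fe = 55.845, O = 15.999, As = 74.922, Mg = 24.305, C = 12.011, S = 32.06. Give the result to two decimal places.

2.86 percentage points

First mineral: 39.650 g Fe in 106.706 g formula = 37.16 wt% Fe.
Second mineral: 55.845 g Fe in 162.827 g formula = 34.30 wt% Fe.
37.16% − 34.30% gives a difference of 2.86 percentage points.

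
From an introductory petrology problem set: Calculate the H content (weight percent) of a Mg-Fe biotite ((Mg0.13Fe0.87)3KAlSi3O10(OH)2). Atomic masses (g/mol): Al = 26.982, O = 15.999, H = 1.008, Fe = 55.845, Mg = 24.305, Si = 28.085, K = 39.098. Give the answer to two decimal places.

M((Mg0.13Fe0.87)3KAlSi3O10(OH)2) = 499.573 g/mol.
H contributes 2 × 1.008 = 2.016 g per mole.
2.016/499.573 = 0.0040 → 0.40%.

0.40 weight percent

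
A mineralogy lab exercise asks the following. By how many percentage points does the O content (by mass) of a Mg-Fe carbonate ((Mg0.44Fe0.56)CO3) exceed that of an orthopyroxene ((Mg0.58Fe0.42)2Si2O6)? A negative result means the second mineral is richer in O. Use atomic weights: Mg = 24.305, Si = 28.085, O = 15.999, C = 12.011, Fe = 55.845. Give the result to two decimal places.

4.83 percentage points

M((Mg0.44Fe0.56)CO3) = 101.975 g/mol, so wt% O = 47.997/101.975 × 100 = 47.07%.
M((Mg0.58Fe0.42)2Si2O6) = 227.268 g/mol, so wt% O = 95.994/227.268 × 100 = 42.24%.
47.07 − 42.24 = 4.83 pp.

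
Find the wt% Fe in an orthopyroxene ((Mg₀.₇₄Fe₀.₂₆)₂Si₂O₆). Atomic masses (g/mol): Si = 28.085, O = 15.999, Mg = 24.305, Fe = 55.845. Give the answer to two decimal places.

Formula mass = 1.48·24.305 + 0.52·55.845 + 2·28.085 + 6·15.999 = 217.175 g/mol, of which 29.039 g is Fe.
So Fe makes up 29.039/217.175 = 0.1337 of the mass, i.e. 13.37%.

13.37 mass %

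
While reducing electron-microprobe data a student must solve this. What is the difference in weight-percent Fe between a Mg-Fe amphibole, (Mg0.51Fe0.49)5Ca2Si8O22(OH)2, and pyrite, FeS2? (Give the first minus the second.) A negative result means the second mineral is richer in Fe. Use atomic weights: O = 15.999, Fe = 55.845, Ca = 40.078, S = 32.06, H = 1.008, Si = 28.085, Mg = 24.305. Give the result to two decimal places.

Fe in (Mg0.51Fe0.49)5Ca2Si8O22(OH)2: molar mass 889.626 g/mol; 2.45×55.845 = 136.820 g → 15.38 wt%.
Fe in FeS2: molar mass 119.965 g/mol; 1×55.845 = 55.845 g → 46.55 wt%.
Difference = 15.38 − 46.55 = -31.17 percentage points.

-31.17 percentage points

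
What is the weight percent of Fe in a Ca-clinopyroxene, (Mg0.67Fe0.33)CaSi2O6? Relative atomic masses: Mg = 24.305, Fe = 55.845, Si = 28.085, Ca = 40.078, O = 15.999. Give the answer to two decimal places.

8.12 mass %

Molar mass of (Mg0.67Fe0.33)CaSi2O6: 0.67×24.305 + 0.33×55.845 + 1×40.078 + 2×28.085 + 6×15.999 = 226.955 g/mol.
Mass of Fe per formula unit: 0.33 × 55.845 = 18.429 g.
Weight fraction Fe = 18.429 / 226.955 = 0.0812.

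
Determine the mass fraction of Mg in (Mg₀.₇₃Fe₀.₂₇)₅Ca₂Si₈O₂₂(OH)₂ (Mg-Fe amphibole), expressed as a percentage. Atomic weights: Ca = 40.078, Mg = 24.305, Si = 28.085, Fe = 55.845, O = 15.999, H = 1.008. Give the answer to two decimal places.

10.38 wt%

M((Mg₀.₇₃Fe₀.₂₇)₅Ca₂Si₈O₂₂(OH)₂) = 854.932 g/mol.
Mg contributes 3.65 × 24.305 = 88.713 g per mole.
88.713/854.932 = 0.1038 → 10.38%.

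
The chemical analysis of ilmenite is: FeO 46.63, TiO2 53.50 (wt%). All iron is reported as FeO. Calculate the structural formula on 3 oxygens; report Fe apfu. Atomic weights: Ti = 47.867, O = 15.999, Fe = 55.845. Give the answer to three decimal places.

46.63 wt% FeO ÷ 71.844 g/mol = 0.64905 mol, giving 0.64905 Fe and 0.64905 O.
53.50 wt% TiO2 ÷ 79.865 g/mol = 0.66988 mol, giving 0.66988 Ti and 1.33976 O.
Oxygen sums to 1.98881; scaling by 3/1.98881 = 1.50844 puts the formula on 3 O.
Fe: 0.64905 × 1.50844 = 0.979 atoms per formula unit.

0.979 Fe apfu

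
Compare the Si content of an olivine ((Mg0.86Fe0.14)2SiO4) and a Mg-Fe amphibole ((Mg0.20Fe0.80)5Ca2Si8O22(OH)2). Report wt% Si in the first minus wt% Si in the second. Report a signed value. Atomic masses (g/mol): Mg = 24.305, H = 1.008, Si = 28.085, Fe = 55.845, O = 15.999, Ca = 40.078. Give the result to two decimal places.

-5.16 percentage points

First mineral: 28.085 g Si in 149.522 g formula = 18.78 wt% Si.
Second mineral: 224.680 g Si in 938.513 g formula = 23.94 wt% Si.
18.78% − 23.94% gives a difference of -5.16 percentage points.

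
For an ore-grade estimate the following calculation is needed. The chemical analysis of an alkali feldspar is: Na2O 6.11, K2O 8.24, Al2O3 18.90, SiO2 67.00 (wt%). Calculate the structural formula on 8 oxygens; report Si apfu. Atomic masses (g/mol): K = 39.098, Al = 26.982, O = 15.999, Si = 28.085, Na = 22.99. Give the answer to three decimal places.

Na2O: 6.11/61.979 = 0.09858 mol → 0.19716 mol Na, 0.09858 mol O.
K2O: 8.24/94.195 = 0.08748 mol → 0.17496 mol K, 0.08748 mol O.
Al2O3: 18.90/101.961 = 0.18536 mol → 0.37072 mol Al, 0.55608 mol O.
SiO2: 67.00/60.083 = 1.11512 mol → 1.11512 mol Si, 2.23024 mol O.
Total oxygen = 2.97238 mol. Normalization factor = 8/2.97238 = 2.69145.
Si per 8 O = 1.11512 × 2.69145 = 3.001.

3.001 Si apfu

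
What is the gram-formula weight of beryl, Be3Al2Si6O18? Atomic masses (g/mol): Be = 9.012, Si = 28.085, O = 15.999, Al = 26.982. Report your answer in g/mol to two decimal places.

M = 3(9.012) + 2(26.982) + 6(28.085) + 18(15.999)

537.49 g/mol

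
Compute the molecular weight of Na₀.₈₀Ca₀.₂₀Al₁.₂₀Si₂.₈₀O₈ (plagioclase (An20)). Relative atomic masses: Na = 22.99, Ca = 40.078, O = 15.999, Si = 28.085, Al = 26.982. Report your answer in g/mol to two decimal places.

M = 0.80*22.99 + 0.20*40.078 + 1.20*26.982 + 2.80*28.085 + 8*15.999

265.42 g/mol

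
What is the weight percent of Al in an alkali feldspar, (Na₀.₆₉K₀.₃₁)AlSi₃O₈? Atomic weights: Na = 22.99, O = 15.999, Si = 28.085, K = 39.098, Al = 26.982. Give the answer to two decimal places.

10.10 wt%

Formula mass = 0.69×22.99 + 0.31×39.098 + 1×26.982 + 3×28.085 + 8×15.999 = 267.212 g/mol, of which 26.982 g is Al.
So Al makes up 26.982/267.212 = 0.1010 of the mass, i.e. 10.10%.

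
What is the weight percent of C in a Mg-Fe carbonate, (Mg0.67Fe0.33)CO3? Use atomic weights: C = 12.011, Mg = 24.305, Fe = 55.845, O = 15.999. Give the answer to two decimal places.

12.68 wt%

Molar mass of (Mg0.67Fe0.33)CO3: 0.67*24.305 + 0.33*55.845 + 1*12.011 + 3*15.999 = 94.721 g/mol.
Mass of C per formula unit: 1 × 12.011 = 12.011 g.
Weight fraction C = 12.011 / 94.721 = 0.1268.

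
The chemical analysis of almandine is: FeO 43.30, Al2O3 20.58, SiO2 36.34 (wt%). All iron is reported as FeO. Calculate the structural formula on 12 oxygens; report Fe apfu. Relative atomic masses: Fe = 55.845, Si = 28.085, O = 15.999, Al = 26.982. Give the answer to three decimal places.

FeO: 43.30/71.844 = 0.60269 mol → 0.60269 mol Fe, 0.60269 mol O.
Al2O3: 20.58/101.961 = 0.20184 mol → 0.40368 mol Al, 0.60552 mol O.
SiO2: 36.34/60.083 = 0.60483 mol → 0.60483 mol Si, 1.20966 mol O.
Total oxygen = 2.41787 mol. Normalization factor = 12/2.41787 = 4.96305.
Fe per 12 O = 0.60269 × 4.96305 = 2.991.

2.991 Fe apfu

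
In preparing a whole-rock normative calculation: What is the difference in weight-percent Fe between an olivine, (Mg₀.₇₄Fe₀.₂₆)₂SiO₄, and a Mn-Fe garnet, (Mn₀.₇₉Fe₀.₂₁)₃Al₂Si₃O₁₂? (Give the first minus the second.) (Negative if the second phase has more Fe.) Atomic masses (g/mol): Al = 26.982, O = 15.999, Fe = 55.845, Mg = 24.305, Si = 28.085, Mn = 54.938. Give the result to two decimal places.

First mineral: 29.039 g Fe in 157.092 g formula = 18.49 wt% Fe.
Second mineral: 35.182 g Fe in 495.592 g formula = 7.10 wt% Fe.
18.49% − 7.10% gives a difference of 11.39 percentage points.

11.39 percentage points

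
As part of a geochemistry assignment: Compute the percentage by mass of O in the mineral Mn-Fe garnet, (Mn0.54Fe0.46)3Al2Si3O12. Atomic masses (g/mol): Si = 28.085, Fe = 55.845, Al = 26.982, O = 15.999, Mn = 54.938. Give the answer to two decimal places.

M((Mn0.54Fe0.46)3Al2Si3O12) = 496.273 g/mol.
O contributes 12 × 15.999 = 191.988 g per mole.
191.988/496.273 = 0.3869 → 38.69%.

38.69 wt%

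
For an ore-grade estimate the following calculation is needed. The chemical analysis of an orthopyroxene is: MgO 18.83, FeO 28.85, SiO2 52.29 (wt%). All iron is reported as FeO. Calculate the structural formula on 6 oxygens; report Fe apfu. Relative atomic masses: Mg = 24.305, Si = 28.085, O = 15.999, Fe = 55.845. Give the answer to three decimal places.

0.923 Fe apfu

18.83 wt% MgO ÷ 40.304 g/mol = 0.46720 mol, giving 0.46720 Mg and 0.46720 O.
28.85 wt% FeO ÷ 71.844 g/mol = 0.40156 mol, giving 0.40156 Fe and 0.40156 O.
52.29 wt% SiO2 ÷ 60.083 g/mol = 0.87030 mol, giving 0.87030 Si and 1.74060 O.
Oxygen sums to 2.60936; scaling by 6/2.60936 = 2.29941 puts the formula on 6 O.
Fe: 0.40156 × 2.29941 = 0.923 atoms per formula unit.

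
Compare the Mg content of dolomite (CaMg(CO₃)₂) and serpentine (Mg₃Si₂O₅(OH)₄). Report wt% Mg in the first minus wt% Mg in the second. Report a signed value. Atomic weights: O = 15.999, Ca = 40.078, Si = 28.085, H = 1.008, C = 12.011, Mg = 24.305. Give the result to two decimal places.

Mg in CaMg(CO₃)₂: molar mass 184.399 g/mol; 1×24.305 = 24.305 g → 13.18 wt%.
Mg in Mg₃Si₂O₅(OH)₄: molar mass 277.108 g/mol; 3×24.305 = 72.915 g → 26.31 wt%.
Difference = 13.18 − 26.31 = -13.13 percentage points.

-13.13 percentage points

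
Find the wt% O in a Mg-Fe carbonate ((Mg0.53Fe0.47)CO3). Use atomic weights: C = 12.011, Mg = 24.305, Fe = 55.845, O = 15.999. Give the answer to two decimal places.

Molar mass of (Mg0.53Fe0.47)CO3: 0.53*24.305 + 0.47*55.845 + 1*12.011 + 3*15.999 = 99.137 g/mol.
Mass of O per formula unit: 3 × 15.999 = 47.997 g.
Weight fraction O = 47.997 / 99.137 = 0.4841.

48.41 weight percent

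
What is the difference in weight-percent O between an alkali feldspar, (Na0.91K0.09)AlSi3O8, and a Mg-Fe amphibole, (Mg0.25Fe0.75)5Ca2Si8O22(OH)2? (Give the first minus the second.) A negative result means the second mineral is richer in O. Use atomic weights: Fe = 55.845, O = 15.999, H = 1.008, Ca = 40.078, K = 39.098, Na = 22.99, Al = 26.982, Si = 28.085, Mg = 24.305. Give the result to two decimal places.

First mineral: 127.992 g O in 263.669 g formula = 48.54 wt% O.
Second mineral: 383.976 g O in 930.628 g formula = 41.26 wt% O.
48.54% − 41.26% gives a difference of 7.28 percentage points.

7.28 percentage points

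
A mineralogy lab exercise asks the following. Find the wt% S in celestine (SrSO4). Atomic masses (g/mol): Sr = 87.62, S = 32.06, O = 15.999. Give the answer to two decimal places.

17.45 wt%

Molar mass of SrSO4: 1·87.62 + 1·32.06 + 4·15.999 = 183.676 g/mol.
Mass of S per formula unit: 1 × 32.06 = 32.060 g.
Weight fraction S = 32.060 / 183.676 = 0.1745.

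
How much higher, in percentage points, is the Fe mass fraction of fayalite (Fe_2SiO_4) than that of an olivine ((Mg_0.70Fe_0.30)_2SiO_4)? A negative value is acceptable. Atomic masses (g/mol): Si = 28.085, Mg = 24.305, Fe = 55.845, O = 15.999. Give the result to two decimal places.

33.82 percentage points

First mineral: 111.690 g Fe in 203.771 g formula = 54.81 wt% Fe.
Second mineral: 33.507 g Fe in 159.615 g formula = 20.99 wt% Fe.
54.81% − 20.99% gives a difference of 33.82 percentage points.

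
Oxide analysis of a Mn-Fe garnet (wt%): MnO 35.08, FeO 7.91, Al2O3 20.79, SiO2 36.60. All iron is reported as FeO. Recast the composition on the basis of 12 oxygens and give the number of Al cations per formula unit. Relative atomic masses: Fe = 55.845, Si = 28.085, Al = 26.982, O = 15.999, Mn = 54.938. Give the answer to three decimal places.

2.010 Al apfu

35.08 wt% MnO ÷ 70.937 g/mol = 0.49452 mol, giving 0.49452 Mn and 0.49452 O.
7.91 wt% FeO ÷ 71.844 g/mol = 0.11010 mol, giving 0.11010 Fe and 0.11010 O.
20.79 wt% Al2O3 ÷ 101.961 g/mol = 0.20390 mol, giving 0.40780 Al and 0.61170 O.
36.60 wt% SiO2 ÷ 60.083 g/mol = 0.60916 mol, giving 0.60916 Si and 1.21832 O.
Oxygen sums to 2.43464; scaling by 12/2.43464 = 4.92886 puts the formula on 12 O.
Al: 0.40780 × 4.92886 = 2.010 atoms per formula unit.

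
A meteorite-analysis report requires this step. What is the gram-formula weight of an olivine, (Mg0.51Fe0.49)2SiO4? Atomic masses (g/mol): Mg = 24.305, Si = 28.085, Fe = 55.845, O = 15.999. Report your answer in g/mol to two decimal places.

M = 1.02(24.305) + 0.98(55.845) + 1(28.085) + 4(15.999)

171.60 g/mol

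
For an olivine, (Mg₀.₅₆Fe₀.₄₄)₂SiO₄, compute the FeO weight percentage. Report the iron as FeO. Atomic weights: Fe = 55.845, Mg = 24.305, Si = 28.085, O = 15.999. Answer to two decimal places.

37.53 wt%

M((Mg₀.₅₆Fe₀.₄₄)₂SiO₄) = 168.446 g/mol; M(FeO) = 71.844 g/mol.
Moles FeO per formula unit = 0.88 Fe ÷ 1 = 0.8800.
FeO fraction = (0.8800 × 71.844) / 168.446 = 63.223/168.446 = 0.3753.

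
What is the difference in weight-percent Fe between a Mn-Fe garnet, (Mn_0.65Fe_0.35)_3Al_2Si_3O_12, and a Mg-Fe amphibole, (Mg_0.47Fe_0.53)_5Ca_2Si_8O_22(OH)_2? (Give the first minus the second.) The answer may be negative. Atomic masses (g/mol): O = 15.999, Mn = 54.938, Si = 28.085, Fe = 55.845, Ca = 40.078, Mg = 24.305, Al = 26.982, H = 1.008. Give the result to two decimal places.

M((Mn_0.65Fe_0.35)_3Al_2Si_3O_12) = 495.973 g/mol, so wt% Fe = 58.637/495.973 × 100 = 11.82%.
M((Mg_0.47Fe_0.53)_5Ca_2Si_8O_22(OH)_2) = 895.934 g/mol, so wt% Fe = 147.989/895.934 × 100 = 16.52%.
11.82 − 16.52 = -4.70 pp.

-4.70 percentage points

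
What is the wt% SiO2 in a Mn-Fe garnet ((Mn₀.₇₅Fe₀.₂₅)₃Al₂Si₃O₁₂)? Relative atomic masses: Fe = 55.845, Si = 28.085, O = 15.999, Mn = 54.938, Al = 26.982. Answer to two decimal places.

Formula mass = 495.701 g/mol.
3 Si → 3.0000 mol SiO2 per formula unit; M(SiO2) = 60.083, so SiO2 mass = 180.249 g.
180.249/495.701 × 100 = 36.36 wt%.

36.36 wt%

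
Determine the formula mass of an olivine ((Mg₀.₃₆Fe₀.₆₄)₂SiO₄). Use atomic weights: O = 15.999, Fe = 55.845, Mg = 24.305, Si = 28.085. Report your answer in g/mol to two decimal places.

The formula mass is the sum 0.72*24.305 + 1.28*55.845 + 1*28.085 + 4*15.999.

181.06 g/mol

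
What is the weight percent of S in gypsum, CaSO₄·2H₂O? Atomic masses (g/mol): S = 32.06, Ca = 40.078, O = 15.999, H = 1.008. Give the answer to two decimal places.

18.62 wt%

Formula mass = 1·40.078 + 1·32.06 + 6·15.999 + 4·1.008 = 172.164 g/mol, of which 32.060 g is S.
So S makes up 32.060/172.164 = 0.1862 of the mass, i.e. 18.62%.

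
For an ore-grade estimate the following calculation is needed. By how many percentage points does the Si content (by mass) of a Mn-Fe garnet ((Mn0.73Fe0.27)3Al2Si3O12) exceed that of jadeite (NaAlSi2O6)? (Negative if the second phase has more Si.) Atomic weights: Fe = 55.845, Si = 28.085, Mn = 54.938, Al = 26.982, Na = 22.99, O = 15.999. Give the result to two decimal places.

-10.79 percentage points

M((Mn0.73Fe0.27)3Al2Si3O12) = 495.756 g/mol, so wt% Si = 84.255/495.756 × 100 = 17.00%.
M(NaAlSi2O6) = 202.136 g/mol, so wt% Si = 56.170/202.136 × 100 = 27.79%.
17.00 − 27.79 = -10.79 pp.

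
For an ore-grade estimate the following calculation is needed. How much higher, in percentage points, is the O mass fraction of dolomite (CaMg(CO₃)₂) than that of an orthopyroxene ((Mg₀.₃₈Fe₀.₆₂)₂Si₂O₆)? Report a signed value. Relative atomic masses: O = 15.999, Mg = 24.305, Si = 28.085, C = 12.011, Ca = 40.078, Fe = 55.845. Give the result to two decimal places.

12.04 percentage points

O in CaMg(CO₃)₂: molar mass 184.399 g/mol; 6×15.999 = 95.994 g → 52.06 wt%.
O in (Mg₀.₃₈Fe₀.₆₂)₂Si₂O₆: molar mass 239.884 g/mol; 6×15.999 = 95.994 g → 40.02 wt%.
Difference = 52.06 − 40.02 = 12.04 percentage points.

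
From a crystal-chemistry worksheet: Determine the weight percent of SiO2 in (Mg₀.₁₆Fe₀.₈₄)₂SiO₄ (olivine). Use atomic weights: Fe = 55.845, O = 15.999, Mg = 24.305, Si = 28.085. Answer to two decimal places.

Formula mass = 193.678 g/mol.
1 Si → 1.0000 mol SiO2 per formula unit; M(SiO2) = 60.083, so SiO2 mass = 60.083 g.
60.083/193.678 × 100 = 31.02 wt%.

31.02 wt%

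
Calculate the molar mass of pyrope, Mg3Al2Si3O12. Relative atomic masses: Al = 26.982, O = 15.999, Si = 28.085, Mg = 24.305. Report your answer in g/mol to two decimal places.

The formula mass is the sum 3(24.305) + 2(26.982) + 3(28.085) + 12(15.999).

403.12 g/mol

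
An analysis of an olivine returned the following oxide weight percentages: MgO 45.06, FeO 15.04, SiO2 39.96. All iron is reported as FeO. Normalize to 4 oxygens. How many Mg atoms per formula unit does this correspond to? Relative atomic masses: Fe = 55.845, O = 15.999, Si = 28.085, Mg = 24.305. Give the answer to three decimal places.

1.683 Mg apfu

MgO: 45.06/40.304 = 1.11800 mol → 1.11800 mol Mg, 1.11800 mol O.
FeO: 15.04/71.844 = 0.20934 mol → 0.20934 mol Fe, 0.20934 mol O.
SiO2: 39.96/60.083 = 0.66508 mol → 0.66508 mol Si, 1.33016 mol O.
Total oxygen = 2.65750 mol. Normalization factor = 4/2.65750 = 1.50517.
Mg per 4 O = 1.11800 × 1.50517 = 1.683.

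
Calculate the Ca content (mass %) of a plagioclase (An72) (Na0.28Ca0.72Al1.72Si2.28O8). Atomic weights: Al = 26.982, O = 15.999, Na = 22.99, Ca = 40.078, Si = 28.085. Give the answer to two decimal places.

10.54 mass %

Molar mass of Na0.28Ca0.72Al1.72Si2.28O8: 0.28·22.99 + 0.72·40.078 + 1.72·26.982 + 2.28·28.085 + 8·15.999 = 273.728 g/mol.
Mass of Ca per formula unit: 0.72 × 40.078 = 28.856 g.
Weight fraction Ca = 28.856 / 273.728 = 0.1054.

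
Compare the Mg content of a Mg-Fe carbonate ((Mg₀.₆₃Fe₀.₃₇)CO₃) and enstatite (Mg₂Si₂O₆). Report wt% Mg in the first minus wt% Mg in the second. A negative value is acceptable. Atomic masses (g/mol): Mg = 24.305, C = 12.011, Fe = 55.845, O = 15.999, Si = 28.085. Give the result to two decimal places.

-8.26 percentage points

M((Mg₀.₆₃Fe₀.₃₇)CO₃) = 95.983 g/mol, so wt% Mg = 15.312/95.983 × 100 = 15.95%.
M(Mg₂Si₂O₆) = 200.774 g/mol, so wt% Mg = 48.610/200.774 × 100 = 24.21%.
15.95 − 24.21 = -8.26 pp.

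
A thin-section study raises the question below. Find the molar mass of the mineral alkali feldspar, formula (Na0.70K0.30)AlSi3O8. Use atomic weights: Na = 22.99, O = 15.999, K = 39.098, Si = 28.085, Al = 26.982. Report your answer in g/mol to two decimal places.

267.05 g/mol

Na: 0.70 × 22.99 = 16.0930
K: 0.30 × 39.098 = 11.7294
Al: 1 × 26.982 = 26.9820
Si: 3 × 28.085 = 84.2550
O: 8 × 15.999 = 127.9920
Summing the contributions gives the formula mass.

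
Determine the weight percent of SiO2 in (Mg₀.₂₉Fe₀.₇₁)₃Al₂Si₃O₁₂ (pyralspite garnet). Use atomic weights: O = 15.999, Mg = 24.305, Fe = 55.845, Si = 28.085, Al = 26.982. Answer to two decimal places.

38.33 wt%

Formula mass = 470.302 g/mol.
3 Si → 3.0000 mol SiO2 per formula unit; M(SiO2) = 60.083, so SiO2 mass = 180.249 g.
180.249/470.302 × 100 = 38.33 wt%.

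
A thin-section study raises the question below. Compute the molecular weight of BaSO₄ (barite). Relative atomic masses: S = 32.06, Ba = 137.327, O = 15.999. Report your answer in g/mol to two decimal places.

M = 1·137.327 + 1·32.06 + 4·15.999

233.38 g/mol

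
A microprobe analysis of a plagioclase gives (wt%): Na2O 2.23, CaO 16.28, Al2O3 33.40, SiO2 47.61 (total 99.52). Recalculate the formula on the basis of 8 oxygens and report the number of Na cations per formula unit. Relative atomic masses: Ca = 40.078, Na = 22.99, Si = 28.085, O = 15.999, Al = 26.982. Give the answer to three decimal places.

Na2O (M=61.979): mol = 0.03598; Na = 0.07196, O = 0.03598.
CaO (M=56.077): mol = 0.29032; Ca = 0.29032, O = 0.29032.
Al2O3 (M=101.961): mol = 0.32758; Al = 0.65516, O = 0.98274.
SiO2 (M=60.083): mol = 0.79240; Si = 0.79240, O = 1.58480.
ΣO = 2.89384; factor = 8/ΣO = 2.76449.
Na apfu = 0.07196 × 2.76449 = 0.199.

0.199 Na apfu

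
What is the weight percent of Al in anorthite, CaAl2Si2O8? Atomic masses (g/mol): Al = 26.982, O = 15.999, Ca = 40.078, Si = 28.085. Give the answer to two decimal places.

Formula mass = 1*40.078 + 2*26.982 + 2*28.085 + 8*15.999 = 278.204 g/mol, of which 53.964 g is Al.
So Al makes up 53.964/278.204 = 0.1940 of the mass, i.e. 19.40%.

19.40 weight percent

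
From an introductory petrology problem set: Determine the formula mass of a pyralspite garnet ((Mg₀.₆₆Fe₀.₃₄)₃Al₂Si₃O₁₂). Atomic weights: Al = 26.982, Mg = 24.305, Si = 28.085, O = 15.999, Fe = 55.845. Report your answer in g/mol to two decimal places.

The formula mass is the sum 1.98·24.305 + 1.02·55.845 + 2·26.982 + 3·28.085 + 12·15.999.

435.29 g/mol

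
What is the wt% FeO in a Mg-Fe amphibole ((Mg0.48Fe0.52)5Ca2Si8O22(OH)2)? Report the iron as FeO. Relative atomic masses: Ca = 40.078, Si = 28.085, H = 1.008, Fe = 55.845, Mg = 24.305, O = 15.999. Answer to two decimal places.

20.89 wt%

Molar mass of (Mg0.48Fe0.52)5Ca2Si8O22(OH)2 = 2.40×24.305 + 2.60×55.845 + 2×40.078 + 8×28.085 + 24×15.999 + 2×1.008 = 894.357 g/mol.
Each formula unit contains 2.60 Fe, equivalent to 2.60/1 = 2.6000 mol FeO.
M(FeO) = 1×55.845 + 1×15.999 = 71.844 g/mol.
Mass of FeO per formula unit = 2.6000 × 71.844 = 186.794 g.
FeO wt% = 186.794 / 894.357 × 100 = 20.89%.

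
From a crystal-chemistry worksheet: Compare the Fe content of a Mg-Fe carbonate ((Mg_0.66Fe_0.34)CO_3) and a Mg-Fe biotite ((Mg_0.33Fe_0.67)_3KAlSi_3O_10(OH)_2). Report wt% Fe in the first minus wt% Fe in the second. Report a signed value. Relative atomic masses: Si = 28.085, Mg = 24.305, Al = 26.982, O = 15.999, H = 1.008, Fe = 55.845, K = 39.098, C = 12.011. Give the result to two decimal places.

Fe in (Mg_0.66Fe_0.34)CO_3: molar mass 95.037 g/mol; 0.34×55.845 = 18.987 g → 19.98 wt%.
Fe in (Mg_0.33Fe_0.67)_3KAlSi_3O_10(OH)_2: molar mass 480.649 g/mol; 2.01×55.845 = 112.248 g → 23.35 wt%.
Difference = 19.98 − 23.35 = -3.37 percentage points.

-3.37 percentage points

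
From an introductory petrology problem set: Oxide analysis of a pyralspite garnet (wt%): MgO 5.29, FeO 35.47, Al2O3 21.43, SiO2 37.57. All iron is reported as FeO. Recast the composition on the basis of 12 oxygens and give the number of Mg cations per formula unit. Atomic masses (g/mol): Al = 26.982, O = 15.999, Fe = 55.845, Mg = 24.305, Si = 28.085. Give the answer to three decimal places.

MgO (M=40.304): mol = 0.13125; Mg = 0.13125, O = 0.13125.
FeO (M=71.844): mol = 0.49371; Fe = 0.49371, O = 0.49371.
Al2O3 (M=101.961): mol = 0.21018; Al = 0.42036, O = 0.63054.
SiO2 (M=60.083): mol = 0.62530; Si = 0.62530, O = 1.25060.
ΣO = 2.50610; factor = 12/ΣO = 4.78832.
Mg apfu = 0.13125 × 4.78832 = 0.628.

0.628 Mg apfu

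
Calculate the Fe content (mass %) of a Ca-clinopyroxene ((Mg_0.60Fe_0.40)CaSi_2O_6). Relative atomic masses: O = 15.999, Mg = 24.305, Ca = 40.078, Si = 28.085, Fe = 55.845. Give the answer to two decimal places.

M((Mg_0.60Fe_0.40)CaSi_2O_6) = 229.163 g/mol.
Fe contributes 0.40 × 55.845 = 22.338 g per mole.
22.338/229.163 = 0.0975 → 9.75%.

9.75 mass %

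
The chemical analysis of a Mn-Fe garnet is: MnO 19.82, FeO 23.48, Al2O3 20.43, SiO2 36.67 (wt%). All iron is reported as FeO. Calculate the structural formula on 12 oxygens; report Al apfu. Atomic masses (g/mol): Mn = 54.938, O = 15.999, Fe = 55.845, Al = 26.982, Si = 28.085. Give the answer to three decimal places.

1.981 Al apfu

19.82 wt% MnO ÷ 70.937 g/mol = 0.27940 mol, giving 0.27940 Mn and 0.27940 O.
23.48 wt% FeO ÷ 71.844 g/mol = 0.32682 mol, giving 0.32682 Fe and 0.32682 O.
20.43 wt% Al2O3 ÷ 101.961 g/mol = 0.20037 mol, giving 0.40074 Al and 0.60111 O.
36.67 wt% SiO2 ÷ 60.083 g/mol = 0.61032 mol, giving 0.61032 Si and 1.22064 O.
Oxygen sums to 2.42797; scaling by 12/2.42797 = 4.94240 puts the formula on 12 O.
Al: 0.40074 × 4.94240 = 1.981 atoms per formula unit.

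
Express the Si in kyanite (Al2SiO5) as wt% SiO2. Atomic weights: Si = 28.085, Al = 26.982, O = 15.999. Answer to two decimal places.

37.08 wt%

Molar mass of Al2SiO5 = 2*26.982 + 1*28.085 + 5*15.999 = 162.044 g/mol.
Each formula unit contains 1 Si, equivalent to 1/1 = 1.0000 mol SiO2.
M(SiO2) = 1×28.085 + 2×15.999 = 60.083 g/mol.
Mass of SiO2 per formula unit = 1.0000 × 60.083 = 60.083 g.
SiO2 wt% = 60.083 / 162.044 × 100 = 37.08%.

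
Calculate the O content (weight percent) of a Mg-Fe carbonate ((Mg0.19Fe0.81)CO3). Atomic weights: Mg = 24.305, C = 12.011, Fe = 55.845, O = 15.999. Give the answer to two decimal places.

Formula mass = 0.19·24.305 + 0.81·55.845 + 1·12.011 + 3·15.999 = 109.860 g/mol, of which 47.997 g is O.
So O makes up 47.997/109.860 = 0.4369 of the mass, i.e. 43.69%.

43.69 weight percent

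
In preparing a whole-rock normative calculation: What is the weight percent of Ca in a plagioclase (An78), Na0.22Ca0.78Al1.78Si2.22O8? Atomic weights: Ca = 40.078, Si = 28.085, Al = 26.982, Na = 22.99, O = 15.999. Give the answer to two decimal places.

Formula mass = 0.22*22.99 + 0.78*40.078 + 1.78*26.982 + 2.22*28.085 + 8*15.999 = 274.687 g/mol, of which 31.261 g is Ca.
So Ca makes up 31.261/274.687 = 0.1138 of the mass, i.e. 11.38%.

11.38 weight percent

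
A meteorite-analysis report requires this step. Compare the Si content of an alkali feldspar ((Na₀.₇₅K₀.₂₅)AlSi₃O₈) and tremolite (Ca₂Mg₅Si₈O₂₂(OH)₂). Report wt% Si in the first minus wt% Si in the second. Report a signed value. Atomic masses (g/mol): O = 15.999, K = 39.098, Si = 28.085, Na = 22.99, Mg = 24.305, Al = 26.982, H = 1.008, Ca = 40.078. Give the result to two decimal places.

Si in (Na₀.₇₅K₀.₂₅)AlSi₃O₈: molar mass 266.246 g/mol; 3×28.085 = 84.255 g → 31.65 wt%.
Si in Ca₂Mg₅Si₈O₂₂(OH)₂: molar mass 812.353 g/mol; 8×28.085 = 224.680 g → 27.66 wt%.
Difference = 31.65 − 27.66 = 3.99 percentage points.

3.99 percentage points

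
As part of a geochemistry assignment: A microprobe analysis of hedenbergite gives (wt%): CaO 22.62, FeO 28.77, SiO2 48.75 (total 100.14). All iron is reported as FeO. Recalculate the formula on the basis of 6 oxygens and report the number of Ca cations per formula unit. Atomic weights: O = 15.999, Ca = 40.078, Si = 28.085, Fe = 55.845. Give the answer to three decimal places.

CaO (M=56.077): mol = 0.40337; Ca = 0.40337, O = 0.40337.
FeO (M=71.844): mol = 0.40045; Fe = 0.40045, O = 0.40045.
SiO2 (M=60.083): mol = 0.81138; Si = 0.81138, O = 1.62276.
ΣO = 2.42658; factor = 6/ΣO = 2.47262.
Ca apfu = 0.40337 × 2.47262 = 0.997.

0.997 Ca apfu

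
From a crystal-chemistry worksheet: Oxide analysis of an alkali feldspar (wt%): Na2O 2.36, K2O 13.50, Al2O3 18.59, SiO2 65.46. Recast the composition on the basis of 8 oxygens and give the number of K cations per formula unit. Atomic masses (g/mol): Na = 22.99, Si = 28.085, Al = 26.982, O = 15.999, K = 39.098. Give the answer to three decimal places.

Na2O: 2.36/61.979 = 0.03808 mol → 0.07616 mol Na, 0.03808 mol O.
K2O: 13.50/94.195 = 0.14332 mol → 0.28664 mol K, 0.14332 mol O.
Al2O3: 18.59/101.961 = 0.18232 mol → 0.36464 mol Al, 0.54696 mol O.
SiO2: 65.46/60.083 = 1.08949 mol → 1.08949 mol Si, 2.17898 mol O.
Total oxygen = 2.90734 mol. Normalization factor = 8/2.90734 = 2.75166.
K per 8 O = 0.28664 × 2.75166 = 0.789.

0.789 K apfu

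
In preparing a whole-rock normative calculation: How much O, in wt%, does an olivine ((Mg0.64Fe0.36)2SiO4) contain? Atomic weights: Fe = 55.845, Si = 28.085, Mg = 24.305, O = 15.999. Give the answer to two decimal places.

Molar mass of (Mg0.64Fe0.36)2SiO4: 1.28×24.305 + 0.72×55.845 + 1×28.085 + 4×15.999 = 163.400 g/mol.
Mass of O per formula unit: 4 × 15.999 = 63.996 g.
Weight fraction O = 63.996 / 163.400 = 0.3917.

39.17 wt%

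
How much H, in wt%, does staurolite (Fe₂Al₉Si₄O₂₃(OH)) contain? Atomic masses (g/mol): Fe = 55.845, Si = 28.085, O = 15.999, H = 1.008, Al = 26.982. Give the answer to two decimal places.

0.12 wt%

M(Fe₂Al₉Si₄O₂₃(OH)) = 851.852 g/mol.
H contributes 1 × 1.008 = 1.008 g per mole.
1.008/851.852 = 0.0012 → 0.12%.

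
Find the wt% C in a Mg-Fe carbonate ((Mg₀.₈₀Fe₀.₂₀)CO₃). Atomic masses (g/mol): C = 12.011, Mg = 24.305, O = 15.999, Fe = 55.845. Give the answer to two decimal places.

13.25 mass %

Molar mass of (Mg₀.₈₀Fe₀.₂₀)CO₃: 0.80*24.305 + 0.20*55.845 + 1*12.011 + 3*15.999 = 90.621 g/mol.
Mass of C per formula unit: 1 × 12.011 = 12.011 g.
Weight fraction C = 12.011 / 90.621 = 0.1325.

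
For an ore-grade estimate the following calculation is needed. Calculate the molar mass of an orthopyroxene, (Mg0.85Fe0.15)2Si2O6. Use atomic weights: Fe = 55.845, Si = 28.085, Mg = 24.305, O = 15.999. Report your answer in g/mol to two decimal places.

The formula mass is the sum 1.70·24.305 + 0.30·55.845 + 2·28.085 + 6·15.999.

210.24 g/mol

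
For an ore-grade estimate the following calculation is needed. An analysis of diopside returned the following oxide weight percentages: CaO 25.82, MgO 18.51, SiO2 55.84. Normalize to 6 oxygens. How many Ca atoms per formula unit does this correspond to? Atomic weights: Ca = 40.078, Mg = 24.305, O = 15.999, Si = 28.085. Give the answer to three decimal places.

0.994 Ca apfu

CaO: 25.82/56.077 = 0.46044 mol → 0.46044 mol Ca, 0.46044 mol O.
MgO: 18.51/40.304 = 0.45926 mol → 0.45926 mol Mg, 0.45926 mol O.
SiO2: 55.84/60.083 = 0.92938 mol → 0.92938 mol Si, 1.85876 mol O.
Total oxygen = 2.77846 mol. Normalization factor = 6/2.77846 = 2.15947.
Ca per 6 O = 0.46044 × 2.15947 = 0.994.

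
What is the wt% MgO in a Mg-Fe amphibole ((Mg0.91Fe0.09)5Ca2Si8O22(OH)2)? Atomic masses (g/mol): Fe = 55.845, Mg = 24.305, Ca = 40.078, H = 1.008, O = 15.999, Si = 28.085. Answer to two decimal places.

M((Mg0.91Fe0.09)5Ca2Si8O22(OH)2) = 826.546 g/mol; M(MgO) = 40.304 g/mol.
Moles MgO per formula unit = 4.55 Mg ÷ 1 = 4.5500.
MgO fraction = (4.5500 × 40.304) / 826.546 = 183.383/826.546 = 0.2219.

22.19 wt%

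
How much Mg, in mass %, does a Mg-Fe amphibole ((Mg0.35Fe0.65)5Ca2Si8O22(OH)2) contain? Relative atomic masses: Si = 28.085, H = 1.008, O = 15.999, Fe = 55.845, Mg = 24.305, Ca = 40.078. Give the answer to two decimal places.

Formula mass = 1.75·24.305 + 3.25·55.845 + 2·40.078 + 8·28.085 + 24·15.999 + 2·1.008 = 914.858 g/mol, of which 42.534 g is Mg.
So Mg makes up 42.534/914.858 = 0.0465 of the mass, i.e. 4.65%.

4.65 mass %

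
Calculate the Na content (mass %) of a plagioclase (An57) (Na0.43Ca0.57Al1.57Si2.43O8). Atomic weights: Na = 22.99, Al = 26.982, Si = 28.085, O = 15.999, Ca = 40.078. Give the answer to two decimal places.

M(Na0.43Ca0.57Al1.57Si2.43O8) = 271.330 g/mol.
Na contributes 0.43 × 22.99 = 9.886 g per mole.
9.886/271.330 = 0.0364 → 3.64%.

3.64 mass %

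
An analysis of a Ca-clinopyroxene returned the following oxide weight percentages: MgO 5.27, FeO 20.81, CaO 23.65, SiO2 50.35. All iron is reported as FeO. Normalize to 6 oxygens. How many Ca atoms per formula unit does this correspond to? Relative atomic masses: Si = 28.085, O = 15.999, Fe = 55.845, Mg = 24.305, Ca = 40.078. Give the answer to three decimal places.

1.005 Ca apfu

MgO: 5.27/40.304 = 0.13076 mol → 0.13076 mol Mg, 0.13076 mol O.
FeO: 20.81/71.844 = 0.28966 mol → 0.28966 mol Fe, 0.28966 mol O.
CaO: 23.65/56.077 = 0.42174 mol → 0.42174 mol Ca, 0.42174 mol O.
SiO2: 50.35/60.083 = 0.83801 mol → 0.83801 mol Si, 1.67602 mol O.
Total oxygen = 2.51818 mol. Normalization factor = 6/2.51818 = 2.38267.
Ca per 6 O = 0.42174 × 2.38267 = 1.005.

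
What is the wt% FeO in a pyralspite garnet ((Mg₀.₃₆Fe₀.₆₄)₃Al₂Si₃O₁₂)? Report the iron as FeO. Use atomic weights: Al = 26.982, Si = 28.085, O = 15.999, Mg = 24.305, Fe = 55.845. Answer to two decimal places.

29.75 wt%

Formula mass = 463.679 g/mol.
1.92 Fe → 1.9200 mol FeO per formula unit; M(FeO) = 71.844, so FeO mass = 137.940 g.
137.940/463.679 × 100 = 29.75 wt%.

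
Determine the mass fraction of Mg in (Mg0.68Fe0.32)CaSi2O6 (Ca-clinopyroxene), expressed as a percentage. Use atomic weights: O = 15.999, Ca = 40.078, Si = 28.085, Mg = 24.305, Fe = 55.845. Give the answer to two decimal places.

M((Mg0.68Fe0.32)CaSi2O6) = 226.640 g/mol.
Mg contributes 0.68 × 24.305 = 16.527 g per mole.
16.527/226.640 = 0.0729 → 7.29%.

7.29 mass %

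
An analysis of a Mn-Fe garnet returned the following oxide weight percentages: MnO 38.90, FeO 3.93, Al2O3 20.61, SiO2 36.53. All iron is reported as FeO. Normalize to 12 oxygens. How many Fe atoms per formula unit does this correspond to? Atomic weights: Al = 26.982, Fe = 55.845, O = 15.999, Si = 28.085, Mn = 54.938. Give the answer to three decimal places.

0.271 Fe apfu

38.90 wt% MnO ÷ 70.937 g/mol = 0.54837 mol, giving 0.54837 Mn and 0.54837 O.
3.93 wt% FeO ÷ 71.844 g/mol = 0.05470 mol, giving 0.05470 Fe and 0.05470 O.
20.61 wt% Al2O3 ÷ 101.961 g/mol = 0.20214 mol, giving 0.40428 Al and 0.60642 O.
36.53 wt% SiO2 ÷ 60.083 g/mol = 0.60799 mol, giving 0.60799 Si and 1.21598 O.
Oxygen sums to 2.42547; scaling by 12/2.42547 = 4.94749 puts the formula on 12 O.
Fe: 0.05470 × 4.94749 = 0.271 atoms per formula unit.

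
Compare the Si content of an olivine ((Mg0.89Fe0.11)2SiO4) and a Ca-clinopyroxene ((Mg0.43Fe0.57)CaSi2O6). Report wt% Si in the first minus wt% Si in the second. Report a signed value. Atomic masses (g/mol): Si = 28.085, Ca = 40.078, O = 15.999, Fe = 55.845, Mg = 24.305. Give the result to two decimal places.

Si in (Mg0.89Fe0.11)2SiO4: molar mass 147.630 g/mol; 1×28.085 = 28.085 g → 19.02 wt%.
Si in (Mg0.43Fe0.57)CaSi2O6: molar mass 234.525 g/mol; 2×28.085 = 56.170 g → 23.95 wt%.
Difference = 19.02 − 23.95 = -4.93 percentage points.

-4.93 percentage points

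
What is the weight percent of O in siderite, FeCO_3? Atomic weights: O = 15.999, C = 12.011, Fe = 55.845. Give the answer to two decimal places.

Formula mass = 1·55.845 + 1·12.011 + 3·15.999 = 115.853 g/mol, of which 47.997 g is O.
So O makes up 47.997/115.853 = 0.4143 of the mass, i.e. 41.43%.

41.43 mass %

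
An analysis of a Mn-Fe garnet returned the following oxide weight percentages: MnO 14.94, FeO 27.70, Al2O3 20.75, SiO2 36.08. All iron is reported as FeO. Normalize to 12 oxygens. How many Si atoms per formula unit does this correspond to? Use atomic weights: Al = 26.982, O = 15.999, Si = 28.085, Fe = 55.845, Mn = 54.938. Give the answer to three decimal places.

14.94 wt% MnO ÷ 70.937 g/mol = 0.21061 mol, giving 0.21061 Mn and 0.21061 O.
27.70 wt% FeO ÷ 71.844 g/mol = 0.38556 mol, giving 0.38556 Fe and 0.38556 O.
20.75 wt% Al2O3 ÷ 101.961 g/mol = 0.20351 mol, giving 0.40702 Al and 0.61053 O.
36.08 wt% SiO2 ÷ 60.083 g/mol = 0.60050 mol, giving 0.60050 Si and 1.20100 O.
Oxygen sums to 2.40770; scaling by 12/2.40770 = 4.98401 puts the formula on 12 O.
Si: 0.60050 × 4.98401 = 2.993 atoms per formula unit.

2.993 Si apfu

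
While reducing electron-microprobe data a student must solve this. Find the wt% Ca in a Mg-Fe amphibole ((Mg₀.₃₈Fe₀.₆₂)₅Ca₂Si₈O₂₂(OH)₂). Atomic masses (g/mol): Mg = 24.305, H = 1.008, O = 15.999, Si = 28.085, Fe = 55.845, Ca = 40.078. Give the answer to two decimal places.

8.81 wt%

M((Mg₀.₃₈Fe₀.₆₂)₅Ca₂Si₈O₂₂(OH)₂) = 910.127 g/mol.
Ca contributes 2 × 40.078 = 80.156 g per mole.
80.156/910.127 = 0.0881 → 8.81%.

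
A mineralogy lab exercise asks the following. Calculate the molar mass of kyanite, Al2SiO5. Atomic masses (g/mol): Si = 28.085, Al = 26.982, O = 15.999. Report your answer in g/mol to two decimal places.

M = 2×26.982 + 1×28.085 + 5×15.999

162.04 g/mol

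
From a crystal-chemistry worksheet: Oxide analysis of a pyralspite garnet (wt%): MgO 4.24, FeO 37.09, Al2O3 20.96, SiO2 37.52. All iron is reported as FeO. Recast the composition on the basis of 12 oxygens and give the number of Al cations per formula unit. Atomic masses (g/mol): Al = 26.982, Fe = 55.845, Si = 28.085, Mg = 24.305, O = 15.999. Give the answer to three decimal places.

1.984 Al apfu

MgO: 4.24/40.304 = 0.10520 mol → 0.10520 mol Mg, 0.10520 mol O.
FeO: 37.09/71.844 = 0.51626 mol → 0.51626 mol Fe, 0.51626 mol O.
Al2O3: 20.96/101.961 = 0.20557 mol → 0.41114 mol Al, 0.61671 mol O.
SiO2: 37.52/60.083 = 0.62447 mol → 0.62447 mol Si, 1.24894 mol O.
Total oxygen = 2.48711 mol. Normalization factor = 12/2.48711 = 4.82488.
Al per 12 O = 0.41114 × 4.82488 = 1.984.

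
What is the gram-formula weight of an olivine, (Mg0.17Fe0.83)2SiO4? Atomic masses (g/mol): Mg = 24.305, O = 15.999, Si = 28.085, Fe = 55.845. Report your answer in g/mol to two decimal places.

The formula mass is the sum 0.34*24.305 + 1.66*55.845 + 1*28.085 + 4*15.999.

193.05 g/mol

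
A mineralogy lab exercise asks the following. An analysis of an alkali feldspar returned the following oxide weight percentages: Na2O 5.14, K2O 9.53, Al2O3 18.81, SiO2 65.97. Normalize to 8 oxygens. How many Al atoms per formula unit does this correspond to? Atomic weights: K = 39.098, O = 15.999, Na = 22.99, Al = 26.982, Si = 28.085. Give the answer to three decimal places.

1.006 Al apfu

5.14 wt% Na2O ÷ 61.979 g/mol = 0.08293 mol, giving 0.16586 Na and 0.08293 O.
9.53 wt% K2O ÷ 94.195 g/mol = 0.10117 mol, giving 0.20234 K and 0.10117 O.
18.81 wt% Al2O3 ÷ 101.961 g/mol = 0.18448 mol, giving 0.36896 Al and 0.55344 O.
65.97 wt% SiO2 ÷ 60.083 g/mol = 1.09798 mol, giving 1.09798 Si and 2.19596 O.
Oxygen sums to 2.93350; scaling by 8/2.93350 = 2.72712 puts the formula on 8 O.
Al: 0.36896 × 2.72712 = 1.006 atoms per formula unit.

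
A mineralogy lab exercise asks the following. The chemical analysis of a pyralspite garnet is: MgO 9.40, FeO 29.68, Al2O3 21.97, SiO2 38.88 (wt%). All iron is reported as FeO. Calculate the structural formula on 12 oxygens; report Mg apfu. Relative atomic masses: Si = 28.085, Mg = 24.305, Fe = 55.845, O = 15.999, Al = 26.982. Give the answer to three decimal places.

9.40 wt% MgO ÷ 40.304 g/mol = 0.23323 mol, giving 0.23323 Mg and 0.23323 O.
29.68 wt% FeO ÷ 71.844 g/mol = 0.41312 mol, giving 0.41312 Fe and 0.41312 O.
21.97 wt% Al2O3 ÷ 101.961 g/mol = 0.21547 mol, giving 0.43094 Al and 0.64641 O.
38.88 wt% SiO2 ÷ 60.083 g/mol = 0.64710 mol, giving 0.64710 Si and 1.29420 O.
Oxygen sums to 2.58696; scaling by 12/2.58696 = 4.63865 puts the formula on 12 O.
Mg: 0.23323 × 4.63865 = 1.082 atoms per formula unit.

1.082 Mg apfu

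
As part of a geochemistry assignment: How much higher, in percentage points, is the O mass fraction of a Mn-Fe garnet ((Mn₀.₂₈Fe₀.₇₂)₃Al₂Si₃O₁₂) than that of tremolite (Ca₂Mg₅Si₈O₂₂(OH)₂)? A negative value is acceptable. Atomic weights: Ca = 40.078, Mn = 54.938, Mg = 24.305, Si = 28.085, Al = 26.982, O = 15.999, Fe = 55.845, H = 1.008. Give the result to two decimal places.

First mineral: 191.988 g O in 496.980 g formula = 38.63 wt% O.
Second mineral: 383.976 g O in 812.353 g formula = 47.27 wt% O.
38.63% − 47.27% gives a difference of -8.64 percentage points.

-8.64 percentage points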